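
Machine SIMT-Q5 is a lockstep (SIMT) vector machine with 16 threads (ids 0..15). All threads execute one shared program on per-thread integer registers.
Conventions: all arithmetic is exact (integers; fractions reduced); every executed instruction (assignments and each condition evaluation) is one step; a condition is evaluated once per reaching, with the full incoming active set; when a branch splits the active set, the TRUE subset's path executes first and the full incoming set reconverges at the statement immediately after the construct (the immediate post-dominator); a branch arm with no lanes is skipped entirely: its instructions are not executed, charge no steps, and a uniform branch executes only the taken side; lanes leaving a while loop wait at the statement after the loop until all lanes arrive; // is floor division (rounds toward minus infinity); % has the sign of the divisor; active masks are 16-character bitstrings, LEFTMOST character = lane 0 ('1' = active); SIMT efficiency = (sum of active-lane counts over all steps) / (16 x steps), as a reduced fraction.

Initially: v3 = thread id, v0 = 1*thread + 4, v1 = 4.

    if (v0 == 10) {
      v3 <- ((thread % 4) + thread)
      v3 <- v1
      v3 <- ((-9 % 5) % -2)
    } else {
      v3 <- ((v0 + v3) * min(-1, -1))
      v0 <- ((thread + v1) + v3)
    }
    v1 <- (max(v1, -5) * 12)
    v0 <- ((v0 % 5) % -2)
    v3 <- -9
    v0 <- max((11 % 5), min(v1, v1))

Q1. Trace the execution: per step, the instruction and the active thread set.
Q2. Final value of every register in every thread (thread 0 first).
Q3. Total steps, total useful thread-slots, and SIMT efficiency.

step 0: eval (v0 == 10)              1111111111111111
step 1: v3 <- ((thread % 4) + thread) 0000001000000000
step 2: v3 <- v1                     0000001000000000
step 3: v3 <- ((-9 % 5) % -2)        0000001000000000
step 4: v3 <- ((v0 + v3) * min(-1, -1)) 1111110111111111
step 5: v0 <- ((thread + v1) + v3)   1111110111111111
step 6: v1 <- (max(v1, -5) * 12)     1111111111111111
step 7: v0 <- ((v0 % 5) % -2)        1111111111111111
step 8: v3 <- -9                     1111111111111111
step 9: v0 <- max((11 % 5), min(v1, v1)) 1111111111111111

Answer: 10 steps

v3: -9,-9,-9,-9,-9,-9,-9,-9,-9,-9,-9,-9,-9,-9,-9,-9
v0: 48,48,48,48,48,48,48,48,48,48,48,48,48,48,48,48
v1: 48,48,48,48,48,48,48,48,48,48,48,48,48,48,48,48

steps = 10; useful = 113; efficiency = 113/160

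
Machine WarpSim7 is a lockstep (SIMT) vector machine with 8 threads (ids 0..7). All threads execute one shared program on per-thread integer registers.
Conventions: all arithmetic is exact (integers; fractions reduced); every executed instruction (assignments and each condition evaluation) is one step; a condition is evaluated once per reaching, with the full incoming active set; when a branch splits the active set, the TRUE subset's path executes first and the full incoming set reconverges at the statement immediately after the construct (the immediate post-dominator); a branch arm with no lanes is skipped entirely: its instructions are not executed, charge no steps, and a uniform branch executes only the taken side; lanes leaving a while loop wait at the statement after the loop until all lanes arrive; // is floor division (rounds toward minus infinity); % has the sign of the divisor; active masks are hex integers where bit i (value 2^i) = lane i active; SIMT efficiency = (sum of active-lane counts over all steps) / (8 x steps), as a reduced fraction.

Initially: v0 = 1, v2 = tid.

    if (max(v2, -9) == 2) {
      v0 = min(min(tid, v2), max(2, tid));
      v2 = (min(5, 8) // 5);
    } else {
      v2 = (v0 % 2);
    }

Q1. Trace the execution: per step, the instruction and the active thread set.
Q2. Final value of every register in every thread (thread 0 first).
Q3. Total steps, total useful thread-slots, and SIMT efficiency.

step 0: eval (max(v2, -9) == 2)      0xff
step 1: v0 <- min(min(tid, v2), max(2, tid)) 0x04
step 2: v2 <- (min(5, 8) // 5)       0x04
step 3: v2 <- (v0 % 2)               0xfb

Answer: 4 steps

v0: 1,1,2,1,1,1,1,1
v2: 1,1,1,1,1,1,1,1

steps = 4; useful = 17; efficiency = 17/32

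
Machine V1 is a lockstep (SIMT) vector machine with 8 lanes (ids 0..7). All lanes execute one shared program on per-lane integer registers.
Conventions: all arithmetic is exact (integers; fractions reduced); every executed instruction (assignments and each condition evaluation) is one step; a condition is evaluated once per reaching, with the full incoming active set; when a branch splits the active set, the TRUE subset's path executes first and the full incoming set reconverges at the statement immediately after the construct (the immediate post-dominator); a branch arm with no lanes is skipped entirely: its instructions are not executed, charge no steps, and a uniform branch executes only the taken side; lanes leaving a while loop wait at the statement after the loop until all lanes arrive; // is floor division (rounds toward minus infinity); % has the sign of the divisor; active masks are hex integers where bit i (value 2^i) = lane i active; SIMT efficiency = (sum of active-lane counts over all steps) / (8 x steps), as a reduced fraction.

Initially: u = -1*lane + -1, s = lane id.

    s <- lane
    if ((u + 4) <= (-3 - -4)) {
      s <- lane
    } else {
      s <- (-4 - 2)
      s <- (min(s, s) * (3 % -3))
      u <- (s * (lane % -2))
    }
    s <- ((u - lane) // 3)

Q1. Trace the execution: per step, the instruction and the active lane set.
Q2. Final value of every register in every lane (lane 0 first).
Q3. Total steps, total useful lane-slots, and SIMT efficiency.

step 0: s <- lane                    0xff
step 1: eval ((u + 4) <= (-3 - -4))  0xff
step 2: s <- lane                    0xfc
step 3: s <- (-4 - 2)                0x03
step 4: s <- (min(s, s) * (3 % -3))  0x03
step 5: u <- (s * (lane % -2))       0x03
step 6: s <- ((u - lane) // 3)       0xff

Answer: 7 steps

u: 0,0,-3,-4,-5,-6,-7,-8
s: 0,-1,-2,-3,-3,-4,-5,-5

steps = 7; useful = 36; efficiency = 36/56 = 9/14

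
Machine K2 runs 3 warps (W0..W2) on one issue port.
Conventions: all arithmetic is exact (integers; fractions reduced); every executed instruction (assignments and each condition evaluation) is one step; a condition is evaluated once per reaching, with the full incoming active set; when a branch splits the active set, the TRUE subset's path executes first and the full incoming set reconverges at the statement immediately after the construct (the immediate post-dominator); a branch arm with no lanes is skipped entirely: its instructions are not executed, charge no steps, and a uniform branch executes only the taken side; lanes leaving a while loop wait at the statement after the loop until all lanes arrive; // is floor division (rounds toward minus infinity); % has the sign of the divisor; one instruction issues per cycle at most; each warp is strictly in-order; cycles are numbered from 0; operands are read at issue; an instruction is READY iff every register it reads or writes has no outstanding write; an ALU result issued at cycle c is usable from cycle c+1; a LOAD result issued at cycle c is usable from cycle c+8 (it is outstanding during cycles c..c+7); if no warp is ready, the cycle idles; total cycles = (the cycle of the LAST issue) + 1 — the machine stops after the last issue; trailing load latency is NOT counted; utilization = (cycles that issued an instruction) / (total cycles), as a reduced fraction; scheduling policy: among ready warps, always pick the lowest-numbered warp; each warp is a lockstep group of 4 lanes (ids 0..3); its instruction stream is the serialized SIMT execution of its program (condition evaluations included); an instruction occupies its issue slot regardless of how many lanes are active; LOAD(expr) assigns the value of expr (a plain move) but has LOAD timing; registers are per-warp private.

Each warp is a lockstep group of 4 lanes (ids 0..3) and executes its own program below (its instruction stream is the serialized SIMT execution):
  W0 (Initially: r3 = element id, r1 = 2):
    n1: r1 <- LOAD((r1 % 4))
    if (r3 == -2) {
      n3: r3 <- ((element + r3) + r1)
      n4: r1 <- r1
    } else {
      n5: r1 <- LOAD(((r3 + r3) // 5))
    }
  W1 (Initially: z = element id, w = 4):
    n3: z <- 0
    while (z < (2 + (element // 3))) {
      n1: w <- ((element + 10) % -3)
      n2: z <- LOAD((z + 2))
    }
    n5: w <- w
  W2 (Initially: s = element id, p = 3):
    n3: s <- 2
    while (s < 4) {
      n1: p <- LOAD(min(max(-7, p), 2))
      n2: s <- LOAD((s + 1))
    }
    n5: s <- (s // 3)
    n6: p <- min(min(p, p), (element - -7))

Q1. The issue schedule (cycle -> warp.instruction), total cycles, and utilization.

cycle 0: W0.I0
cycle 1: W0.I1
cycle 2: W1.I0
cycle 3: W1.I1
cycle 4: W1.I2
cycle 5: W1.I3
cycle 6: W2.I0
cycle 7: W2.I1
cycle 8: W0.I2
cycle 9: W2.I2
cycle 10: W2.I3
cycle 11: idle
cycle 12: idle
cycle 13: W1.I4
cycle 14: W1.I5
cycle 15: W1.I6
cycle 16: idle
cycle 17: idle
cycle 18: W2.I4
cycle 19: W2.I5
cycle 20: W2.I6
cycle 21: idle
cycle 22: idle
cycle 23: W1.I7
cycle 24: W1.I8
cycle 25: idle
cycle 26: idle
cycle 27: idle
cycle 28: W2.I7
cycle 29: W2.I8
cycle 30: W2.I9

Answer: 31 cycles, utilization 22/31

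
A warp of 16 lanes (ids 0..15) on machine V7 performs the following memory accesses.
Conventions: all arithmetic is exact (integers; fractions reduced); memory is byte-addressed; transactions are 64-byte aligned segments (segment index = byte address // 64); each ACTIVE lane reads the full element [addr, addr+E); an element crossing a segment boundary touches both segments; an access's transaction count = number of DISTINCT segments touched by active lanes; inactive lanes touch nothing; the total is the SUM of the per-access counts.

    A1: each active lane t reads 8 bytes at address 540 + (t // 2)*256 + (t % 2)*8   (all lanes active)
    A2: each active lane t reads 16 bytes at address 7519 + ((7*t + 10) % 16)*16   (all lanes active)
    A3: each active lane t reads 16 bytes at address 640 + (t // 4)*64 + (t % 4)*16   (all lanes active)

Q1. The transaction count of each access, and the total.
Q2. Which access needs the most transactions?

A1: 8 transactions
A2: 5 transactions
A3: 4 transactions

Answer: 8,5,4; total 17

Answer: A1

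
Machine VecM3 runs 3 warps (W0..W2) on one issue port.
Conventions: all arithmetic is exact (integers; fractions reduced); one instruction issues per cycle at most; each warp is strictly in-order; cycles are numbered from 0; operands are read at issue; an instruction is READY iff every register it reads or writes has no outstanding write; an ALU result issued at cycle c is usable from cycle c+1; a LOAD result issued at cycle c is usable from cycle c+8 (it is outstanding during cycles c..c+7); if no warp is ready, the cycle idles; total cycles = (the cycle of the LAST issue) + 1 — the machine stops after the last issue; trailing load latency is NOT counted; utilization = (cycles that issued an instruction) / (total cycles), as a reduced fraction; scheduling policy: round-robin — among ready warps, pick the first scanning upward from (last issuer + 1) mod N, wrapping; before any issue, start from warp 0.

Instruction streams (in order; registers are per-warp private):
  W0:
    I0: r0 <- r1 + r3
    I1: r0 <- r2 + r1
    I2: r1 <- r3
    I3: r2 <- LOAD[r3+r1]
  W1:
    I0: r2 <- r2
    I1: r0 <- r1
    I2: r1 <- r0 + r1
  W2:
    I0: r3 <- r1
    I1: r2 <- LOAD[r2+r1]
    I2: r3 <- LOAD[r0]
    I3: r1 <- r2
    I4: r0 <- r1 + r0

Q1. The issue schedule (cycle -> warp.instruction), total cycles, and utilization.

cycle 0: W0.I0
cycle 1: W1.I0
cycle 2: W2.I0
cycle 3: W0.I1
cycle 4: W1.I1
cycle 5: W2.I1
cycle 6: W0.I2
cycle 7: W1.I2
cycle 8: W2.I2
cycle 9: W0.I3
cycle 10: idle
cycle 11: idle
cycle 12: idle
cycle 13: W2.I3
cycle 14: W2.I4

Answer: 15 cycles, utilization 4/5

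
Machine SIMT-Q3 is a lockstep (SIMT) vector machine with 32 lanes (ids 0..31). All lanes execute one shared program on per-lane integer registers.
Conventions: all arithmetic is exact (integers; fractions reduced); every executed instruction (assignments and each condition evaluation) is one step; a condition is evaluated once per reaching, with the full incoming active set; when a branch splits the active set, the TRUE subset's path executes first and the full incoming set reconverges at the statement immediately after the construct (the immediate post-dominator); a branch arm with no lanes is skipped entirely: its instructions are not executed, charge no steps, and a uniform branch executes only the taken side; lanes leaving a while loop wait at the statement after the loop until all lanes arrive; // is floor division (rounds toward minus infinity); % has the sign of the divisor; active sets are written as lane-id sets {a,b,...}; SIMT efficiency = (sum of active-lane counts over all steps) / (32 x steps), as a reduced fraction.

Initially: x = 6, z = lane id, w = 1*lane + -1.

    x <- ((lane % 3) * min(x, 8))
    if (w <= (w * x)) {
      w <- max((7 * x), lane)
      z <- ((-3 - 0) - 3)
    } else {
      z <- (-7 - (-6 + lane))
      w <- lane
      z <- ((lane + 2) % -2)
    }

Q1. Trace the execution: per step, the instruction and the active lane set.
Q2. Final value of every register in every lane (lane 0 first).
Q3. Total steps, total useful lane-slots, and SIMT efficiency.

step 0: x <- ((lane % 3) * min(x, 8)) {0,1,2,3,4,5,6,7,8,9,10,11,12,13,14,15,16,17,18,19,20,21,22,23,24,25,26,27,28,29,30,31}
step 1: eval (w <= (w * x))          {0,1,2,3,4,5,6,7,8,9,10,11,12,13,14,15,16,17,18,19,20,21,22,23,24,25,26,27,28,29,30,31}
step 2: w <- max((7 * x), lane)      {0,1,2,4,5,7,8,10,11,13,14,16,17,19,20,22,23,25,26,28,29,31}
step 3: z <- ((-3 - 0) - 3)          {0,1,2,4,5,7,8,10,11,13,14,16,17,19,20,22,23,25,26,28,29,31}
step 4: z <- (-7 - (-6 + lane))      {3,6,9,12,15,18,21,24,27,30}
step 5: w <- lane                    {3,6,9,12,15,18,21,24,27,30}
step 6: z <- ((lane + 2) % -2)       {3,6,9,12,15,18,21,24,27,30}

Answer: 7 steps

x: 0,6,12,0,6,12,0,6,12,0,6,12,0,6,12,0,6,12,0,6,12,0,6,12,0,6,12,0,6,12,0,6
z: -6,-6,-6,-1,-6,-6,0,-6,-6,-1,-6,-6,0,-6,-6,-1,-6,-6,0,-6,-6,-1,-6,-6,0,-6,-6,-1,-6,-6,0,-6
w: 0,42,84,3,42,84,6,42,84,9,42,84,12,42,84,15,42,84,18,42,84,21,42,84,24,42,84,27,42,84,30,42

steps = 7; useful = 138; efficiency = 138/224 = 69/112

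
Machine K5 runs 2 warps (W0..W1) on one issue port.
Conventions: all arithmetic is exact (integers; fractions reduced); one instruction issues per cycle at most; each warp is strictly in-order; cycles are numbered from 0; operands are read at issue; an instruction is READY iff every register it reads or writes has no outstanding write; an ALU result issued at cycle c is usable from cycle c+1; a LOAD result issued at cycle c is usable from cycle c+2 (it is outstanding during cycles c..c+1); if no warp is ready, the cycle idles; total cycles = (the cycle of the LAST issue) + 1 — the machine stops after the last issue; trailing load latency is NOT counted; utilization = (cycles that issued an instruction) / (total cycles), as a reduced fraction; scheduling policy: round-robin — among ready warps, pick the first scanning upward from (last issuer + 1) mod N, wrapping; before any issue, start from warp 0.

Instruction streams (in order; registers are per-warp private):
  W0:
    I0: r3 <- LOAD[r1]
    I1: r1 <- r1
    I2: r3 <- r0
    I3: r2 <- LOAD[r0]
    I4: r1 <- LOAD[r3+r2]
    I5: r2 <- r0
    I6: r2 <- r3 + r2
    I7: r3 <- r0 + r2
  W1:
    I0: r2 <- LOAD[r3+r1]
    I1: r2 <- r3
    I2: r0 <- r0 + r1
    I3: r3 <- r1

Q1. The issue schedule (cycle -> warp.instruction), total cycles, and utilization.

cycle 0: W0.I0
cycle 1: W1.I0
cycle 2: W0.I1
cycle 3: W1.I1
cycle 4: W0.I2
cycle 5: W1.I2
cycle 6: W0.I3
cycle 7: W1.I3
cycle 8: W0.I4
cycle 9: W0.I5
cycle 10: W0.I6
cycle 11: W0.I7

Answer: 12 cycles, utilization 1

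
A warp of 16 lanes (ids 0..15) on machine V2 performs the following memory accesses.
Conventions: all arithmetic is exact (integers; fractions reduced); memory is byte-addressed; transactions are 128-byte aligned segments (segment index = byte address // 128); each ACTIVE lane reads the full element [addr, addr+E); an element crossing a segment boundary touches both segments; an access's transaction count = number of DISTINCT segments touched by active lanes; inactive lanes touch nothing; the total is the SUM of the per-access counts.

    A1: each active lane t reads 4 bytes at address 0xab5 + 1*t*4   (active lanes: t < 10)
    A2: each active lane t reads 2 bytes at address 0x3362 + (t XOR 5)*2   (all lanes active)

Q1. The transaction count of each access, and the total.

A1: 1 transaction
A2: 2 transactions

Answer: 1,2; total 3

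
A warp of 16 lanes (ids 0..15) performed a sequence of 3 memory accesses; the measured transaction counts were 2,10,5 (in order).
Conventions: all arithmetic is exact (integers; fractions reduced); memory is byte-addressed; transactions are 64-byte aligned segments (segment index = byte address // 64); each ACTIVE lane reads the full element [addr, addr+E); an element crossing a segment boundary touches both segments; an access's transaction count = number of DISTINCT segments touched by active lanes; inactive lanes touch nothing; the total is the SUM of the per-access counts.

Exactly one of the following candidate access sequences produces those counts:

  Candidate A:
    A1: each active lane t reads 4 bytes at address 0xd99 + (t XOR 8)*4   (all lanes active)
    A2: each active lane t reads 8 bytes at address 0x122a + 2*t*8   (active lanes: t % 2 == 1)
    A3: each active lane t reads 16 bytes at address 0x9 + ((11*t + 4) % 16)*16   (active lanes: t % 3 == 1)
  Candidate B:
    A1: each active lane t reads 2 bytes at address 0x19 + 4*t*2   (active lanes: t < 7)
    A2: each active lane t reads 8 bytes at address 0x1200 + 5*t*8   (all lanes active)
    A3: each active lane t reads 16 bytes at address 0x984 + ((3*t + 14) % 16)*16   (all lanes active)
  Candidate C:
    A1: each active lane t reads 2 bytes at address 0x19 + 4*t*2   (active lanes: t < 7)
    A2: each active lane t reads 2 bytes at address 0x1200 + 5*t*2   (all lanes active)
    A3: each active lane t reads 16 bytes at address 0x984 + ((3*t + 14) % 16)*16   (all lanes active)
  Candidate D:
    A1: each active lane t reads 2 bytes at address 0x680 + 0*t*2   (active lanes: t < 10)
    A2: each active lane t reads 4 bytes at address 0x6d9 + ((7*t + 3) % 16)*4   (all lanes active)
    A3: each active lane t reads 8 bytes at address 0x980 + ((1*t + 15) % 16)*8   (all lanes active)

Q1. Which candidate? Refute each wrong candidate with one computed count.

A: A2 gives 5 transactions, not 10
C: A2 gives 3 transactions, not 10
D: A1 gives 1 transaction, not 2
B: all counts match (2,10,5)

Answer: B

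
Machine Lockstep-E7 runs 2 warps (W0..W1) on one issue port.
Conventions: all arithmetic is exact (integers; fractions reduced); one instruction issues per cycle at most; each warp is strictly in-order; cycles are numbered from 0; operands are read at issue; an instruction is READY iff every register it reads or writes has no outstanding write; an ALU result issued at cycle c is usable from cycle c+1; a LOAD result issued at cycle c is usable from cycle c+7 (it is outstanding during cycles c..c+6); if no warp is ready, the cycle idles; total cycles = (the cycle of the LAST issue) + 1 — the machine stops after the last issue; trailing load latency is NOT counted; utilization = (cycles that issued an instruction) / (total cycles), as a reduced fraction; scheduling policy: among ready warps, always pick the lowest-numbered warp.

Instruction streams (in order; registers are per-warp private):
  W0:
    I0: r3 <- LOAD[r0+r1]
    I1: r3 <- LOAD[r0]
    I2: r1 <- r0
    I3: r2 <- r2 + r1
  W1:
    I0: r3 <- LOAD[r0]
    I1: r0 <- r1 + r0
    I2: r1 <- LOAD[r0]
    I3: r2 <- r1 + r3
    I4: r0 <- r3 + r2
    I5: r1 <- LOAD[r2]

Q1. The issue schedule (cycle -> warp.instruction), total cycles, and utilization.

cycle 0: W0.I0
cycle 1: W1.I0
cycle 2: W1.I1
cycle 3: W1.I2
cycle 4: idle
cycle 5: idle
cycle 6: idle
cycle 7: W0.I1
cycle 8: W0.I2
cycle 9: W0.I3
cycle 10: W1.I3
cycle 11: W1.I4
cycle 12: W1.I5

Answer: 13 cycles, utilization 10/13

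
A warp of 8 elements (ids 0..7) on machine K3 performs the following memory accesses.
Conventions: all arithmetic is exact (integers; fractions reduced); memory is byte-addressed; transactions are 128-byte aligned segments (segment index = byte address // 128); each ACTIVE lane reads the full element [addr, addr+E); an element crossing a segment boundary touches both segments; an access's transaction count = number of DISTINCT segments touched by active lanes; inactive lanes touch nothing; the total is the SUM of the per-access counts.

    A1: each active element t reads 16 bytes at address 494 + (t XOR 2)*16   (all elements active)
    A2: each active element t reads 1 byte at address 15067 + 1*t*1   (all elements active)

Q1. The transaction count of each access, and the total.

A1: 2 transactions
A2: 1 transaction

Answer: 2,1; total 3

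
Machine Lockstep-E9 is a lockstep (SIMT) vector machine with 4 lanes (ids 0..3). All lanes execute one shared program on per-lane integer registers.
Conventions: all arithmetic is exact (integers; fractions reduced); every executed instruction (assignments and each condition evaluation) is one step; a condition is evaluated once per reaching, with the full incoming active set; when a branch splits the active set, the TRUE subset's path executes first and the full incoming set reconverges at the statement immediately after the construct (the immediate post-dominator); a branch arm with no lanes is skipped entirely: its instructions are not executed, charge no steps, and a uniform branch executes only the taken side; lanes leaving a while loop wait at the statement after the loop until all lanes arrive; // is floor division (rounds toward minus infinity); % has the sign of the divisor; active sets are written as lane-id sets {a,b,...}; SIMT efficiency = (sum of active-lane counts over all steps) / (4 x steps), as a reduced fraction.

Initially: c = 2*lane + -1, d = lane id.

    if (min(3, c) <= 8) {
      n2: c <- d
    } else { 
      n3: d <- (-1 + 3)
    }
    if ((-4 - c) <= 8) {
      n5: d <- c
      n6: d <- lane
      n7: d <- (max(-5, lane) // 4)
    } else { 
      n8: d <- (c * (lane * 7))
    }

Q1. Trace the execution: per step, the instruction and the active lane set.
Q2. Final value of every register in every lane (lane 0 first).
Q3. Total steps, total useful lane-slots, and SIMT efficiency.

step 0: eval (min(3, c) <= 8)        {0,1,2,3}
step 1: c <- d                       {0,1,2,3}
step 2: eval ((-4 - c) <= 8)         {0,1,2,3}
step 3: d <- c                       {0,1,2,3}
step 4: d <- lane                    {0,1,2,3}
step 5: d <- (max(-5, lane) // 4)    {0,1,2,3}

Answer: 6 steps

c: 0,1,2,3
d: 0,0,0,0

steps = 6; useful = 24; efficiency = 24/24 = 1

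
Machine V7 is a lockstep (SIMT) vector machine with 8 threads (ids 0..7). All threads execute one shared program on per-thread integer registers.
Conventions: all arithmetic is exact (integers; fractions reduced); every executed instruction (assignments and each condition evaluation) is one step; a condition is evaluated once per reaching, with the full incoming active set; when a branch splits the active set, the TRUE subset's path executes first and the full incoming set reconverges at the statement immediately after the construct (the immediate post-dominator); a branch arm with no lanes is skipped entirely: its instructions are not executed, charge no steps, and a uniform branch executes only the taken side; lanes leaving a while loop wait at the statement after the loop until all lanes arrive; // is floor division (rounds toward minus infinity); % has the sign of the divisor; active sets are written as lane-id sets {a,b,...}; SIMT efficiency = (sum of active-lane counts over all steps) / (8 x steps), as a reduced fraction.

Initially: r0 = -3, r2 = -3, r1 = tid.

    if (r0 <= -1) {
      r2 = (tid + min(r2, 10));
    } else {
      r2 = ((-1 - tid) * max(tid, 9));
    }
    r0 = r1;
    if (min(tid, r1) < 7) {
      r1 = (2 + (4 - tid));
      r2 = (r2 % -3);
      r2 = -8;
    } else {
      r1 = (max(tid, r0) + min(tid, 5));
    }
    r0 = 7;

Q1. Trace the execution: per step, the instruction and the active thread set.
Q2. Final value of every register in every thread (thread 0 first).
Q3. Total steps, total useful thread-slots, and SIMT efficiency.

step 0: eval (r0 <= -1)              {0,1,2,3,4,5,6,7}
step 1: r2 <- (tid + min(r2, 10))    {0,1,2,3,4,5,6,7}
step 2: r0 <- r1                     {0,1,2,3,4,5,6,7}
step 3: eval (min(tid, r1) < 7)      {0,1,2,3,4,5,6,7}
step 4: r1 <- (2 + (4 - tid))        {0,1,2,3,4,5,6}
step 5: r2 <- (r2 % -3)              {0,1,2,3,4,5,6}
step 6: r2 <- -8                     {0,1,2,3,4,5,6}
step 7: r1 <- (max(tid, r0) + min(tid, 5)) {7}
step 8: r0 <- 7                      {0,1,2,3,4,5,6,7}

Answer: 9 steps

r0: 7,7,7,7,7,7,7,7
r2: -8,-8,-8,-8,-8,-8,-8,4
r1: 6,5,4,3,2,1,0,12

steps = 9; useful = 62; efficiency = 62/72 = 31/36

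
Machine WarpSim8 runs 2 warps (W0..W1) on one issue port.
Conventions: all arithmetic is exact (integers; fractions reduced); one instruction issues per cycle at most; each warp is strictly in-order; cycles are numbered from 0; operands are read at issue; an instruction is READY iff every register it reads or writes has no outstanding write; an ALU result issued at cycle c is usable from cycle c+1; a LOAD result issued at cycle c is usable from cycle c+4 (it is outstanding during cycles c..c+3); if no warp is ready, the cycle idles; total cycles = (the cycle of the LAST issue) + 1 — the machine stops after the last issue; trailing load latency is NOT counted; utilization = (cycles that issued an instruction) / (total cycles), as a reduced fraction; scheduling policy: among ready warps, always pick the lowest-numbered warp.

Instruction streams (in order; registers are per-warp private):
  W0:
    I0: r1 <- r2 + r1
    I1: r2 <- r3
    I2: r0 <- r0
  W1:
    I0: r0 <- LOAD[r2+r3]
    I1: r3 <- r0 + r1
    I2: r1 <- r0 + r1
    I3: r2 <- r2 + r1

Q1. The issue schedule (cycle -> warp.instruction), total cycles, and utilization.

cycle 0: W0.I0
cycle 1: W0.I1
cycle 2: W0.I2
cycle 3: W1.I0
cycle 4: idle
cycle 5: idle
cycle 6: idle
cycle 7: W1.I1
cycle 8: W1.I2
cycle 9: W1.I3

Answer: 10 cycles, utilization 7/10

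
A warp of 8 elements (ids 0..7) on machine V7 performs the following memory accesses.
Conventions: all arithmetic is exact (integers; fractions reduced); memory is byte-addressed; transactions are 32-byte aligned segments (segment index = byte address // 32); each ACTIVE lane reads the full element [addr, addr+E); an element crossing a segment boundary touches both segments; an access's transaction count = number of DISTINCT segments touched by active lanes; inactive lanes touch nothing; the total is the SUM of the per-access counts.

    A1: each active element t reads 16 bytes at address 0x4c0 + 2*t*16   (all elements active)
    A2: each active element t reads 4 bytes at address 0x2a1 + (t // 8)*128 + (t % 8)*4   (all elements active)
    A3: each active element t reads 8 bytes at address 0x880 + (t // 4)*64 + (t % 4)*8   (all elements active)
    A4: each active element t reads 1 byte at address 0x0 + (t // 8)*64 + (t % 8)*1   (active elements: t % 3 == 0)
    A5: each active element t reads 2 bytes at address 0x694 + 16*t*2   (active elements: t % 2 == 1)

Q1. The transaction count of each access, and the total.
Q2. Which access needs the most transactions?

A1: 8 transactions
A2: 2 transactions
A3: 2 transactions
A4: 1 transaction
A5: 4 transactions

Answer: 8,2,2,1,4; total 17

Answer: A1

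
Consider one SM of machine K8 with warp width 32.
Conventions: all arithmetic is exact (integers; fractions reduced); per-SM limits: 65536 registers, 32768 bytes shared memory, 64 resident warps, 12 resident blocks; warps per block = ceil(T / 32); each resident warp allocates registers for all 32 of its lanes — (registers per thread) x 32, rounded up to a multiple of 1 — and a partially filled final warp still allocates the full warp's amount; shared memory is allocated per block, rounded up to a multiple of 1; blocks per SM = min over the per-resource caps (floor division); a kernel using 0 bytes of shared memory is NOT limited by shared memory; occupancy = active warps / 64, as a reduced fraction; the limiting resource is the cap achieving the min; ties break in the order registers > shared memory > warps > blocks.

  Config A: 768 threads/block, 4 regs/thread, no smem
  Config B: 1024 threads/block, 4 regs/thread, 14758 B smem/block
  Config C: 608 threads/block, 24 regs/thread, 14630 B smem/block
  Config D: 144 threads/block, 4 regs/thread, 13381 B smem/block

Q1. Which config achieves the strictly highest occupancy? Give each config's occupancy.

occupancies: A 3/4, B 1, C 19/32, D 5/32

Answer: B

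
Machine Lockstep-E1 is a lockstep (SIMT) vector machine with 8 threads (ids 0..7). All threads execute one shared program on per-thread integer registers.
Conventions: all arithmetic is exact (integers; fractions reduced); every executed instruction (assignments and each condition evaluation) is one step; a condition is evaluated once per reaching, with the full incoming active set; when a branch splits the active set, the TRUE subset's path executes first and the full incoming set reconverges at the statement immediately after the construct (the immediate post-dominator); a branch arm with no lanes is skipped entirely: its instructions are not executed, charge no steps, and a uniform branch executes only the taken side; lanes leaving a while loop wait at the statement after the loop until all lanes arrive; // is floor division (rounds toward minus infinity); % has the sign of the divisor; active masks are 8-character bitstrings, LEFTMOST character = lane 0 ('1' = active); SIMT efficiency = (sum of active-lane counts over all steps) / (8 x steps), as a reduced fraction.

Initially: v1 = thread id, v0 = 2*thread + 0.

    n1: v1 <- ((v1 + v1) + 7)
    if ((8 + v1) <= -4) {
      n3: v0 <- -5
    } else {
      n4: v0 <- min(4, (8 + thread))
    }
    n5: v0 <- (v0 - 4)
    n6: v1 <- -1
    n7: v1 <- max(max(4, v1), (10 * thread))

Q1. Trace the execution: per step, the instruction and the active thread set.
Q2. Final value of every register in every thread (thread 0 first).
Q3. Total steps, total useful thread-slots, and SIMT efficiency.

step 0: v1 <- ((v1 + v1) + 7)        11111111
step 1: eval ((8 + v1) <= -4)        11111111
step 2: v0 <- min(4, (8 + thread))   11111111
step 3: v0 <- (v0 - 4)               11111111
step 4: v1 <- -1                     11111111
step 5: v1 <- max(max(4, v1), (10 * thread)) 11111111

Answer: 6 steps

v1: 4,10,20,30,40,50,60,70
v0: 0,0,0,0,0,0,0,0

steps = 6; useful = 48; efficiency = 48/48 = 1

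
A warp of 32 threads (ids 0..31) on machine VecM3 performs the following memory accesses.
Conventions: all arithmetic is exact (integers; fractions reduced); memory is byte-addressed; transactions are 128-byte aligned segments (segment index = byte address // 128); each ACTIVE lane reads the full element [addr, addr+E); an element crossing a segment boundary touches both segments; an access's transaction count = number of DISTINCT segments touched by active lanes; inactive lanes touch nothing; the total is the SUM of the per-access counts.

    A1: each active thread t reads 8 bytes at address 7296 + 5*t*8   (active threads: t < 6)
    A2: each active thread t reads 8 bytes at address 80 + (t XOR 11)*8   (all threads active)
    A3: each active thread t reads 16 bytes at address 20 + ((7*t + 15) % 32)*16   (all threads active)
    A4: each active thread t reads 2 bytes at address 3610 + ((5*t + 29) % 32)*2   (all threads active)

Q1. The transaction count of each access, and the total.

A1: 2 transactions
A2: 3 transactions
A3: 5 transactions
A4: 1 transaction

Answer: 2,3,5,1; total 11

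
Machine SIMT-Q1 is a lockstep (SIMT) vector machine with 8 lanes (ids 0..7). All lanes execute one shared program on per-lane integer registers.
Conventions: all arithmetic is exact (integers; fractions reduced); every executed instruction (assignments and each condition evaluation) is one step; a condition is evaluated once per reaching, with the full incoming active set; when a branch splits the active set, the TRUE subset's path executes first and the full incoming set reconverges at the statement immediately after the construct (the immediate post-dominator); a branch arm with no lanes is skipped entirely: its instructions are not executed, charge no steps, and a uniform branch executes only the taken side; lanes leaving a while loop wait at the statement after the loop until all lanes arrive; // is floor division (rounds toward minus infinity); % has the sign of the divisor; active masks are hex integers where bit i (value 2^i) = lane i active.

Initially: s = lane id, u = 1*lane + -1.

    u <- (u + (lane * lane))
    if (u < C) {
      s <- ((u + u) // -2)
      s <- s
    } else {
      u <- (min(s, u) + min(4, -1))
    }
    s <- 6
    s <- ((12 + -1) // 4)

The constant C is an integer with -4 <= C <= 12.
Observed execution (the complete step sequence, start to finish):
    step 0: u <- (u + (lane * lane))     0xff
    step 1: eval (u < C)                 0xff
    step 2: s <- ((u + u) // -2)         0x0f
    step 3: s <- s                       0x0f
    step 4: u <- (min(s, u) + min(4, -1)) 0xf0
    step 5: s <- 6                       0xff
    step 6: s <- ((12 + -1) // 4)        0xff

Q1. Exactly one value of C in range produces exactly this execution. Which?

Answer: C = 12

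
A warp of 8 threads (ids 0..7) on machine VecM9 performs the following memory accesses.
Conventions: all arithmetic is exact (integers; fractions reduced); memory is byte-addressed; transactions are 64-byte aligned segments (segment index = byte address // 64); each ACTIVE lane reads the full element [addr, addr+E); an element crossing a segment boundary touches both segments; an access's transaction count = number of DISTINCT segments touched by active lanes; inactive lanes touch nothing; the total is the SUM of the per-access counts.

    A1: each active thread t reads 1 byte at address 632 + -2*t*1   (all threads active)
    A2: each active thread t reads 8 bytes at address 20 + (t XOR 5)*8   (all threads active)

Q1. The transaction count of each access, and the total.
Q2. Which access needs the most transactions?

A1: 1 transaction
A2: 2 transactions

Answer: 1,2; total 3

Answer: A2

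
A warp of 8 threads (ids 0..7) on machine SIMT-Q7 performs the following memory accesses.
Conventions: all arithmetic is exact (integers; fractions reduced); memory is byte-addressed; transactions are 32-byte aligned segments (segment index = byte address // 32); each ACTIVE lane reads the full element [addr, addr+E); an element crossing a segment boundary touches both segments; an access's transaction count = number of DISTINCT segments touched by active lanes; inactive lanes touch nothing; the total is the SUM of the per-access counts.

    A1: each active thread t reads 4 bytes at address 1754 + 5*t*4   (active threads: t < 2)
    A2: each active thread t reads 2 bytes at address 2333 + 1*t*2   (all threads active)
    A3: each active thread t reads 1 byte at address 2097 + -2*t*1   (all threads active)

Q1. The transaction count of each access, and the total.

A1: 2 transactions
A2: 2 transactions
A3: 1 transaction

Answer: 2,2,1; total 5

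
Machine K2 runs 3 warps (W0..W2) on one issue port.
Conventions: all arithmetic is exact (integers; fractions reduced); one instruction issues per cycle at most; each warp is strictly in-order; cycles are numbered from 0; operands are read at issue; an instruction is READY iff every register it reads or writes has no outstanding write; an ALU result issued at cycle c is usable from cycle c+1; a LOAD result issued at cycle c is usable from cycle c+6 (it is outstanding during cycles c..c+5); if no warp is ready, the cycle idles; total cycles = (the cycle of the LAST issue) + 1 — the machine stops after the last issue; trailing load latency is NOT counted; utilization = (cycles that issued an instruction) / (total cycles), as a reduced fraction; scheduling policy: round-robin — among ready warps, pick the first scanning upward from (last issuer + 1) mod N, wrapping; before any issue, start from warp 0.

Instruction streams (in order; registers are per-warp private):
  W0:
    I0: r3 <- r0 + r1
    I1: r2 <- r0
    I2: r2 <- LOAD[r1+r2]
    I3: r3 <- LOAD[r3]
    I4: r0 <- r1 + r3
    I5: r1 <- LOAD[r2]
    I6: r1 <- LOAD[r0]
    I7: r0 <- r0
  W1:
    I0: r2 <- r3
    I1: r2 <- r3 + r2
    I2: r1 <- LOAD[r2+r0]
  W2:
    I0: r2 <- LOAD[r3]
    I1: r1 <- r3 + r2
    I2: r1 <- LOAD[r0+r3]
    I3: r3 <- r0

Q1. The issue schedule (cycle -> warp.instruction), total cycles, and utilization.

cycle 0: W0.I0
cycle 1: W1.I0
cycle 2: W2.I0
cycle 3: W0.I1
cycle 4: W1.I1
cycle 5: W0.I2
cycle 6: W1.I2
cycle 7: W0.I3
cycle 8: W2.I1
cycle 9: W2.I2
cycle 10: W2.I3
cycle 11: idle
cycle 12: idle
cycle 13: W0.I4
cycle 14: W0.I5
cycle 15: idle
cycle 16: idle
cycle 17: idle
cycle 18: idle
cycle 19: idle
cycle 20: W0.I6
cycle 21: W0.I7

Answer: 22 cycles, utilization 15/22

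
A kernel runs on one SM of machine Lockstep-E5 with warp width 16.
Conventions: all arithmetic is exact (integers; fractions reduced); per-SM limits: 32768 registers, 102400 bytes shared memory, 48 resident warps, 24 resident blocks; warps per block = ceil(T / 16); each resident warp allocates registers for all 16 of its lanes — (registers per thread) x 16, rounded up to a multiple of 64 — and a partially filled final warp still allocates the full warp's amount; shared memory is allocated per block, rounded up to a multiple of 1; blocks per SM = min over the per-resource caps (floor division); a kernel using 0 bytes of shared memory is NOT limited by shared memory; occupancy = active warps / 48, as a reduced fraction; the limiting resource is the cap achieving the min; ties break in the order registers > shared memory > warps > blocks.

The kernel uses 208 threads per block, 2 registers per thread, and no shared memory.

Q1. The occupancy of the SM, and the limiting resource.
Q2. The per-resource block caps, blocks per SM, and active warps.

Answer: occupancy 13/16, limited by warps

registers: 39 blocks
shared memory: no limit (kernel uses none)
warps: 3 blocks
blocks: 24 blocks

Answer: 3 blocks, 39 active warps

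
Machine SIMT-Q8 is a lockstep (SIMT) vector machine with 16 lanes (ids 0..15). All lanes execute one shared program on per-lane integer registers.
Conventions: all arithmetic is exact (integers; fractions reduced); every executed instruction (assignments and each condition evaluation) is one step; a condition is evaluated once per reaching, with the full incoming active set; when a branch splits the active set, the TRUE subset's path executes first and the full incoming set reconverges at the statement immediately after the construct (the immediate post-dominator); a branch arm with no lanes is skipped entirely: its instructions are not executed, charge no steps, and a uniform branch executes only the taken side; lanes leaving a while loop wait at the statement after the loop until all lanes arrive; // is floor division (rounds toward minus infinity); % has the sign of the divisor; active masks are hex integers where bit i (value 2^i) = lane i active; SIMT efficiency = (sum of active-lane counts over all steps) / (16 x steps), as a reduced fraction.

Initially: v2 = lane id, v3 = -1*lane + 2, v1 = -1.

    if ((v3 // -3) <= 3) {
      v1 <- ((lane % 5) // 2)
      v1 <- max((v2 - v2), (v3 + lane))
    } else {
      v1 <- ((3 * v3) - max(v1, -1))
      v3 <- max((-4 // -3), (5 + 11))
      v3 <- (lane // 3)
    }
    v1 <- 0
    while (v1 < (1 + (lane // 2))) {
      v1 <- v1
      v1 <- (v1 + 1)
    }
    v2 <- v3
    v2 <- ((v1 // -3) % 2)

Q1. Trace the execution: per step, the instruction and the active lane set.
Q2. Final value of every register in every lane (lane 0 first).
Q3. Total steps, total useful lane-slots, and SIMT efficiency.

step 0: eval ((v3 // -3) <= 3)       0xffff
step 1: v1 <- ((lane % 5) // 2)      0x3fff
step 2: v1 <- max((v2 - v2), (v3 + lane)) 0x3fff
step 3: v1 <- ((3 * v3) - max(v1, -1)) 0xc000
step 4: v3 <- max((-4 // -3), (5 + 11)) 0xc000
step 5: v3 <- (lane // 3)            0xc000
step 6: v1 <- 0                      0xffff
step 7: eval (v1 < (1 + (lane // 2))) 0xffff
step 8: v1 <- v1                     0xffff
step 9: v1 <- (v1 + 1)               0xffff
step 10: eval (v1 < (1 + (lane // 2))) 0xffff
step 11: v1 <- v1                     0xfffc
step 12: v1 <- (v1 + 1)               0xfffc
step 13: eval (v1 < (1 + (lane // 2))) 0xfffc
step 14: v1 <- v1                     0xfff0
step 15: v1 <- (v1 + 1)               0xfff0
step 16: eval (v1 < (1 + (lane // 2))) 0xfff0
step 17: v1 <- v1                     0xffc0
step 18: v1 <- (v1 + 1)               0xffc0
step 19: eval (v1 < (1 + (lane // 2))) 0xffc0
step 20: v1 <- v1                     0xff00
step 21: v1 <- (v1 + 1)               0xff00
step 22: eval (v1 < (1 + (lane // 2))) 0xff00
step 23: v1 <- v1                     0xfc00
step 24: v1 <- (v1 + 1)               0xfc00
step 25: eval (v1 < (1 + (lane // 2))) 0xfc00
step 26: v1 <- v1                     0xf000
step 27: v1 <- (v1 + 1)               0xf000
step 28: eval (v1 < (1 + (lane // 2))) 0xf000
step 29: v1 <- v1                     0xc000
step 30: v1 <- (v1 + 1)               0xc000
step 31: eval (v1 < (1 + (lane // 2))) 0xc000
step 32: v2 <- v3                     0xffff
step 33: v2 <- ((v1 // -3) % 2)       0xffff

Answer: 34 steps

v2: 1,1,1,1,1,1,0,0,0,0,0,0,1,1,1,1
v3: 2,1,0,-1,-2,-3,-4,-5,-6,-7,-8,-9,-10,-11,4,5
v1: 1,1,2,2,3,3,4,4,5,5,6,6,7,7,8,8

steps = 34; useful = 330; efficiency = 330/544 = 165/272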